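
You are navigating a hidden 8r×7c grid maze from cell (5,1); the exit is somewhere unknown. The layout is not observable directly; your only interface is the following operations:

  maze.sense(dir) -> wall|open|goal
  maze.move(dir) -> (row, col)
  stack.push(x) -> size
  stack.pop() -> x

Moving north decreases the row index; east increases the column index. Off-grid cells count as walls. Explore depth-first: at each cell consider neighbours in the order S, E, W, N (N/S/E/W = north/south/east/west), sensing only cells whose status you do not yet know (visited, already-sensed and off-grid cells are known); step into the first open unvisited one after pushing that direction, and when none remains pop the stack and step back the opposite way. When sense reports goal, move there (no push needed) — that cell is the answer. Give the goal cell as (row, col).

# sense(dir=south) -> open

# push(x=south) -> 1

# move(dir=south) -> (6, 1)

# sense(dir=south) -> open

# push(x=south) -> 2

# move(dir=south) -> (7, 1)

# sense(dir=east) -> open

# push(x=east) -> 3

# move(dir=east) -> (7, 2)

# sense(dir=east) -> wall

# sense(dir=north) -> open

# push(x=north) -> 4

# move(dir=north) -> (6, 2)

# sense(dir=east) -> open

# push(x=east) -> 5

# move(dir=east) -> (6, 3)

# sense(dir=east) -> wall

# sense(dir=north) -> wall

# pop() -> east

# move(dir=west) -> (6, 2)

# sense(dir=north) -> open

# push(x=north) -> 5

# move(dir=north) -> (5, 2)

# sense(dir=north) -> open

# push(x=north) -> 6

# move(dir=north) -> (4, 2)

# sense(dir=east) -> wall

# sense(dir=west) -> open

# push(x=west) -> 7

# move(dir=west) -> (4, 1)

# sense(dir=west) -> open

# push(x=west) -> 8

# move(dir=west) -> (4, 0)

# sense(dir=south) -> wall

# sense(dir=north) -> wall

# pop() -> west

# move(dir=east) -> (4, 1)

# sense(dir=north) -> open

# push(x=north) -> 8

# move(dir=north) -> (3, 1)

# sense(dir=east) -> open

# push(x=east) -> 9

# move(dir=east) -> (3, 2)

# sense(dir=east) -> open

# push(x=east) -> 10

# move(dir=east) -> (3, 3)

# sense(dir=east) -> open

# push(x=east) -> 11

# move(dir=east) -> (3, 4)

# sense(dir=south) -> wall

# sense(dir=east) -> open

# push(x=east) -> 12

# move(dir=east) -> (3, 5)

# sense(dir=south) -> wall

# sense(dir=east) -> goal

# move(dir=east) -> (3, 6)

Answer: (3, 6)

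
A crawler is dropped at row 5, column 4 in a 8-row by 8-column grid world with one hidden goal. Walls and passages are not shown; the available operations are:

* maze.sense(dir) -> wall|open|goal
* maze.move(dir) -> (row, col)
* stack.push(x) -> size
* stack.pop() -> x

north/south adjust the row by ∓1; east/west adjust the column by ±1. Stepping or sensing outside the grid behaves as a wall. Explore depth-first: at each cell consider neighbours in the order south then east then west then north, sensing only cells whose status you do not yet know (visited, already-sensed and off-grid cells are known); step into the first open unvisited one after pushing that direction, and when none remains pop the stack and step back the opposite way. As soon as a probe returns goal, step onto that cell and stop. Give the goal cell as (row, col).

·→ sense(dir: south)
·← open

·→ push(x: south)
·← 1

·→ move(dir: south)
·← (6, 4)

·→ sense(dir: south)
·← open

·→ push(x: south)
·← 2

·→ move(dir: south)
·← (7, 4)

·→ sense(dir: east)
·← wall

·→ sense(dir: west)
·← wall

·→ pop()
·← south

·→ move(dir: north)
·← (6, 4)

·→ sense(dir: east)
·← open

·→ push(x: east)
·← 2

·→ move(dir: east)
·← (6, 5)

·→ sense(dir: east)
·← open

·→ push(x: east)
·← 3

·→ move(dir: east)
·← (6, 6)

·→ sense(dir: south)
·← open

·→ push(x: south)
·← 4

·→ move(dir: south)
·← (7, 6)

·→ sense(dir: east)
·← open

·→ push(x: east)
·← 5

·→ move(dir: east)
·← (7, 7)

·→ sense(dir: north)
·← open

·→ push(x: north)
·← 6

·→ move(dir: north)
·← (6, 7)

·→ sense(dir: north)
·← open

·→ push(x: north)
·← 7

·→ move(dir: north)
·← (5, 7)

·→ sense(dir: west)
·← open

·→ push(x: west)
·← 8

·→ move(dir: west)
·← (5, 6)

·→ sense(dir: west)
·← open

·→ push(x: west)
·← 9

·→ move(dir: west)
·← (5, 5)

·→ sense(dir: north)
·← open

·→ push(x: north)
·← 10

·→ move(dir: north)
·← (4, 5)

·→ sense(dir: east)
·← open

·→ push(x: east)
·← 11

·→ move(dir: east)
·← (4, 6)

·→ sense(dir: east)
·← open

·→ push(x: east)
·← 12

·→ move(dir: east)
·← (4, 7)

·→ sense(dir: north)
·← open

·→ push(x: north)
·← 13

·→ move(dir: north)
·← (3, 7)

·→ sense(dir: west)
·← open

·→ push(x: west)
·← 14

·→ move(dir: west)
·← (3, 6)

·→ sense(dir: west)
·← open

·→ push(x: west)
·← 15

·→ move(dir: west)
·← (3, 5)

·→ sense(dir: west)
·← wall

·→ sense(dir: north)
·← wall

·→ pop()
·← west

·→ move(dir: east)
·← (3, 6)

·→ sense(dir: north)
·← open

·→ push(x: north)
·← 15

·→ move(dir: north)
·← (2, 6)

·→ sense(dir: east)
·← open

·→ push(x: east)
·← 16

·→ move(dir: east)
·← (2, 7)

·→ sense(dir: north)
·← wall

·→ pop()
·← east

·→ move(dir: west)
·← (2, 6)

·→ sense(dir: north)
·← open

·→ push(x: north)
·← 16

·→ move(dir: north)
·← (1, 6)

·→ sense(dir: west)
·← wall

·→ sense(dir: north)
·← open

·→ push(x: north)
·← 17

·→ move(dir: north)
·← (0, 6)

·→ sense(dir: east)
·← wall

·→ sense(dir: west)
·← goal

·→ move(dir: west)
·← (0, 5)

Answer: (0, 5)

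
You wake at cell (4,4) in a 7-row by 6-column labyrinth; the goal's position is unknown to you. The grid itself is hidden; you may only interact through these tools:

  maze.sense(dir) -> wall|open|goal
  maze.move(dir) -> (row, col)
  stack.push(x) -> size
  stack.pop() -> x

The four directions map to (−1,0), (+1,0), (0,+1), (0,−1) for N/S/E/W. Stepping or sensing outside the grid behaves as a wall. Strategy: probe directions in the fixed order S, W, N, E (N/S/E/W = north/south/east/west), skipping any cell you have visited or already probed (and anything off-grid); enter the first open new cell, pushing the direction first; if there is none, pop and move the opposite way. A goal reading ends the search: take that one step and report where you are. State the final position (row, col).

[in] maze.sense dir: south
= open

[in] stack.push x: south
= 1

[in] maze.move dir: south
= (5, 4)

[in] maze.sense dir: south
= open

[in] stack.push x: south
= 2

[in] maze.move dir: south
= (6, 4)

[in] maze.sense dir: west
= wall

[in] maze.sense dir: east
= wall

[in] stack.pop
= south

[in] maze.move dir: north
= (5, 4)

[in] maze.sense dir: west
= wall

[in] maze.sense dir: east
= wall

[in] stack.pop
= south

[in] maze.move dir: north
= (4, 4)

[in] maze.sense dir: west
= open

[in] stack.push x: west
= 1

[in] maze.move dir: west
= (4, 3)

[in] maze.sense dir: west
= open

[in] stack.push x: west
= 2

[in] maze.move dir: west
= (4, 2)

[in] maze.sense dir: south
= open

[in] stack.push x: south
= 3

[in] maze.move dir: south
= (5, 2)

[in] maze.sense dir: south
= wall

[in] maze.sense dir: west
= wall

[in] stack.pop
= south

[in] maze.move dir: north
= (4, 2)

[in] maze.sense dir: west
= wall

[in] maze.sense dir: north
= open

[in] stack.push x: north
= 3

[in] maze.move dir: north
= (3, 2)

[in] maze.sense dir: west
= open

[in] stack.push x: west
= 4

[in] maze.move dir: west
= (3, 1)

[in] maze.sense dir: west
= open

[in] stack.push x: west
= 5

[in] maze.move dir: west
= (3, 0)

[in] maze.sense dir: south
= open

[in] stack.push x: south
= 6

[in] maze.move dir: south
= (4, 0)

[in] maze.sense dir: south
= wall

[in] stack.pop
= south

[in] maze.move dir: north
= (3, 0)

[in] maze.sense dir: north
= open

[in] stack.push x: north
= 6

[in] maze.move dir: north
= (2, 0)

[in] maze.sense dir: north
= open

[in] stack.push x: north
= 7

[in] maze.move dir: north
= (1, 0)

[in] maze.sense dir: north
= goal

[in] maze.move dir: north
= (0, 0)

Answer: (0, 0)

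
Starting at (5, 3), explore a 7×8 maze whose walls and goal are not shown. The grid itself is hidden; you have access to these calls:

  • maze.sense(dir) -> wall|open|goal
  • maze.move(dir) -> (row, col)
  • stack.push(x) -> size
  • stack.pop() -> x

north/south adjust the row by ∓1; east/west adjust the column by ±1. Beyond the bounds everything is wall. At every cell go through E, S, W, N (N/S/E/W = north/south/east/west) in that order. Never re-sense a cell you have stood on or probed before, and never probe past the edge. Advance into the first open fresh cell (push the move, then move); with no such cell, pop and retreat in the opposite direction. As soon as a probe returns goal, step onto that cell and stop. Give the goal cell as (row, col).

% maze.sense(east) => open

% stack.push(east) => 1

% maze.move(east) => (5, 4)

% maze.sense(east) => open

% stack.push(east) => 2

% maze.move(east) => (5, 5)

% maze.sense(east) => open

% stack.push(east) => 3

% maze.move(east) => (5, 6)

% maze.sense(east) => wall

% maze.sense(south) => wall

% maze.sense(north) => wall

% stack.pop() => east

% maze.move(west) => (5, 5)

% maze.sense(south) => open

% stack.push(south) => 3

% maze.move(south) => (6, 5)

% maze.sense(west) => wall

% stack.pop() => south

% maze.move(north) => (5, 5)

% maze.sense(north) => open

% stack.push(north) => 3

% maze.move(north) => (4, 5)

% maze.sense(west) => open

% stack.push(west) => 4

% maze.move(west) => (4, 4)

% maze.sense(west) => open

% stack.push(west) => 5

% maze.move(west) => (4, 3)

% maze.sense(west) => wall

% maze.sense(north) => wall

% stack.pop() => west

% maze.move(east) => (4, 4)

% maze.sense(north) => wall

% stack.pop() => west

% maze.move(east) => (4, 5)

% maze.sense(north) => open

% stack.push(north) => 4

% maze.move(north) => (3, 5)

% maze.sense(east) => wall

% maze.sense(north) => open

% stack.push(north) => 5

% maze.move(north) => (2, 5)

% maze.sense(east) => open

% stack.push(east) => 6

% maze.move(east) => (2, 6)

% maze.sense(east) => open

% stack.push(east) => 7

% maze.move(east) => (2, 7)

% maze.sense(south) => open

% stack.push(south) => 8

% maze.move(south) => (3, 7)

% maze.sense(south) => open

% stack.push(south) => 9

% maze.move(south) => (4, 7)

% stack.pop() => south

% maze.move(north) => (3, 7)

% stack.pop() => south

% maze.move(north) => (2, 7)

% maze.sense(north) => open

% stack.push(north) => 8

% maze.move(north) => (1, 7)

% maze.sense(west) => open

% stack.push(west) => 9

% maze.move(west) => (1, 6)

% maze.sense(west) => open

% stack.push(west) => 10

% maze.move(west) => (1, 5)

% maze.sense(west) => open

% stack.push(west) => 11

% maze.move(west) => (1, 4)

% maze.sense(south) => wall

% maze.sense(west) => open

% stack.push(west) => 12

% maze.move(west) => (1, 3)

% maze.sense(south) => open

% stack.push(south) => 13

% maze.move(south) => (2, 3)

% maze.sense(west) => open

% stack.push(west) => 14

% maze.move(west) => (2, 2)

% maze.sense(south) => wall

% maze.sense(west) => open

% stack.push(west) => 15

% maze.move(west) => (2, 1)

% maze.sense(south) => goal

% maze.move(south) => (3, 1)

Answer: (3, 1)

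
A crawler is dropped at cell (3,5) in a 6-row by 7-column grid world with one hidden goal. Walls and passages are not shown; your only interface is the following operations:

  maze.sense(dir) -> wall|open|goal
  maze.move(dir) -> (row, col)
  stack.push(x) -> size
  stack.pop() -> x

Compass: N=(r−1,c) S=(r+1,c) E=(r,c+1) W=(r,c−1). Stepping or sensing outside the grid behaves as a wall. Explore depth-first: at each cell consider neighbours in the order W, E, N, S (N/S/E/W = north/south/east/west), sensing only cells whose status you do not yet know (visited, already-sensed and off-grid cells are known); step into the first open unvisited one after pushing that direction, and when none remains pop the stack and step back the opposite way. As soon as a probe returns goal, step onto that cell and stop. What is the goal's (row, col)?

$ maze.sense west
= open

$ stack.push west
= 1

$ maze.move west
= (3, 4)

$ maze.sense west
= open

$ stack.push west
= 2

$ maze.move west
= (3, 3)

$ maze.sense west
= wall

$ maze.sense north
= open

$ stack.push north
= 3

$ maze.move north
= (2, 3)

$ maze.sense west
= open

$ stack.push west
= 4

$ maze.move west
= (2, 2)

$ maze.sense west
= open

$ stack.push west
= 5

$ maze.move west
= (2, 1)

$ maze.sense west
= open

$ stack.push west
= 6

$ maze.move west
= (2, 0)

$ maze.sense north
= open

$ stack.push north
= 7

$ maze.move north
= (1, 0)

$ maze.sense east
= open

$ stack.push east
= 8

$ maze.move east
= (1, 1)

$ maze.sense east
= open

$ stack.push east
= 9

$ maze.move east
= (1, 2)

$ maze.sense east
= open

$ stack.push east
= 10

$ maze.move east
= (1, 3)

$ maze.sense east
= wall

$ maze.sense north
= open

$ stack.push north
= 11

$ maze.move north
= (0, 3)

$ maze.sense west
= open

$ stack.push west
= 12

$ maze.move west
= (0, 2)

$ maze.sense west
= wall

$ stack.pop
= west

$ maze.move east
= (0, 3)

$ maze.sense east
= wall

$ stack.pop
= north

$ maze.move south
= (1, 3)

$ stack.pop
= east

$ maze.move west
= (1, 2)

$ stack.pop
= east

$ maze.move west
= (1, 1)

$ stack.pop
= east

$ maze.move west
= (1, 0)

$ maze.sense north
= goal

$ maze.move north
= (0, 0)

Answer: (0, 0)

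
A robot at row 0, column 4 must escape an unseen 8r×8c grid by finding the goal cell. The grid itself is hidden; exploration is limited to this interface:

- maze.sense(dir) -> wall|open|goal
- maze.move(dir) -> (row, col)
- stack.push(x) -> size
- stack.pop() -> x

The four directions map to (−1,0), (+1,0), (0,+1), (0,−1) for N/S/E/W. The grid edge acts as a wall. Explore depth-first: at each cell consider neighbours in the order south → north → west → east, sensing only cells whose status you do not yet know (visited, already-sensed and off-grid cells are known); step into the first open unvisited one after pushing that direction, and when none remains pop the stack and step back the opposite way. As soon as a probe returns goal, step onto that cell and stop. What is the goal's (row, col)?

;; maze.sense(dir: south) ~> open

;; stack.push(x: south) ~> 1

;; maze.move(dir: south) ~> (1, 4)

;; maze.sense(dir: south) ~> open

;; stack.push(x: south) ~> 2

;; maze.move(dir: south) ~> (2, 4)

;; maze.sense(dir: south) ~> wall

;; maze.sense(dir: west) ~> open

;; stack.push(x: west) ~> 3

;; maze.move(dir: west) ~> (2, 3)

;; maze.sense(dir: south) ~> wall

;; maze.sense(dir: north) ~> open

;; stack.push(x: north) ~> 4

;; maze.move(dir: north) ~> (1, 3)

;; maze.sense(dir: north) ~> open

;; stack.push(x: north) ~> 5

;; maze.move(dir: north) ~> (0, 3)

;; maze.sense(dir: west) ~> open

;; stack.push(x: west) ~> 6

;; maze.move(dir: west) ~> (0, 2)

;; maze.sense(dir: south) ~> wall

;; maze.sense(dir: west) ~> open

;; stack.push(x: west) ~> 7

;; maze.move(dir: west) ~> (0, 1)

;; maze.sense(dir: south) ~> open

;; stack.push(x: south) ~> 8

;; maze.move(dir: south) ~> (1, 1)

;; maze.sense(dir: south) ~> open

;; stack.push(x: south) ~> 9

;; maze.move(dir: south) ~> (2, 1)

;; maze.sense(dir: south) ~> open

;; stack.push(x: south) ~> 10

;; maze.move(dir: south) ~> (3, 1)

;; maze.sense(dir: south) ~> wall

;; maze.sense(dir: west) ~> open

;; stack.push(x: west) ~> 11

;; maze.move(dir: west) ~> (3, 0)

;; maze.sense(dir: south) ~> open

;; stack.push(x: south) ~> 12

;; maze.move(dir: south) ~> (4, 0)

;; maze.sense(dir: south) ~> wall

;; stack.pop() ~> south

;; maze.move(dir: north) ~> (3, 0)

;; maze.sense(dir: north) ~> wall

;; stack.pop() ~> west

;; maze.move(dir: east) ~> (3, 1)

;; maze.sense(dir: east) ~> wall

;; stack.pop() ~> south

;; maze.move(dir: north) ~> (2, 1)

;; maze.sense(dir: east) ~> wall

;; stack.pop() ~> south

;; maze.move(dir: north) ~> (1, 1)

;; maze.sense(dir: west) ~> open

;; stack.push(x: west) ~> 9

;; maze.move(dir: west) ~> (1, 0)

;; maze.sense(dir: north) ~> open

;; stack.push(x: north) ~> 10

;; maze.move(dir: north) ~> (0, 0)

;; stack.pop() ~> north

;; maze.move(dir: south) ~> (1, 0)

;; stack.pop() ~> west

;; maze.move(dir: east) ~> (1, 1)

;; stack.pop() ~> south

;; maze.move(dir: north) ~> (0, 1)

;; stack.pop() ~> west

;; maze.move(dir: east) ~> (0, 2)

;; stack.pop() ~> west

;; maze.move(dir: east) ~> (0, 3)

;; stack.pop() ~> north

;; maze.move(dir: south) ~> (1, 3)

;; stack.pop() ~> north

;; maze.move(dir: south) ~> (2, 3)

;; stack.pop() ~> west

;; maze.move(dir: east) ~> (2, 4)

;; maze.sense(dir: east) ~> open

;; stack.push(x: east) ~> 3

;; maze.move(dir: east) ~> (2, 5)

;; maze.sense(dir: south) ~> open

;; stack.push(x: south) ~> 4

;; maze.move(dir: south) ~> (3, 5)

;; maze.sense(dir: south) ~> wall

;; maze.sense(dir: east) ~> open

;; stack.push(x: east) ~> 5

;; maze.move(dir: east) ~> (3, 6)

;; maze.sense(dir: south) ~> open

;; stack.push(x: south) ~> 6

;; maze.move(dir: south) ~> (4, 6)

;; maze.sense(dir: south) ~> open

;; stack.push(x: south) ~> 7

;; maze.move(dir: south) ~> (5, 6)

;; maze.sense(dir: south) ~> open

;; stack.push(x: south) ~> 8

;; maze.move(dir: south) ~> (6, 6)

;; maze.sense(dir: south) ~> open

;; stack.push(x: south) ~> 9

;; maze.move(dir: south) ~> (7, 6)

;; maze.sense(dir: west) ~> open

;; stack.push(x: west) ~> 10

;; maze.move(dir: west) ~> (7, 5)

;; maze.sense(dir: north) ~> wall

;; maze.sense(dir: west) ~> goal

;; maze.move(dir: west) ~> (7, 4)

Answer: (7, 4)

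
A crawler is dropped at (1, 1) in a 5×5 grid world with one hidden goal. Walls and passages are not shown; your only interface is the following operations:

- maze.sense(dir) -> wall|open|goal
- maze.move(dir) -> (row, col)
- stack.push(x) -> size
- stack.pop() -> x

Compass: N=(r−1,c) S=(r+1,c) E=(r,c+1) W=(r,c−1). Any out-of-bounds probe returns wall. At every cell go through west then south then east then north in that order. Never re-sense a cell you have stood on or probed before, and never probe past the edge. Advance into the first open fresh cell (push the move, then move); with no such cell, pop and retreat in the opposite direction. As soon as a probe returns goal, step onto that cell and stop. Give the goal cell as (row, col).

! sense(west) == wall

! sense(south) == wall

! sense(east) == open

! push(east) == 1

! move(east) == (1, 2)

! sense(south) == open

! push(south) == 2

! move(south) == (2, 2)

! sense(south) == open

! push(south) == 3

! move(south) == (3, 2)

! sense(west) == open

! push(west) == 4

! move(west) == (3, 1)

! sense(west) == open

! push(west) == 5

! move(west) == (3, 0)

! sense(south) == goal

! move(south) == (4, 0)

Answer: (4, 0)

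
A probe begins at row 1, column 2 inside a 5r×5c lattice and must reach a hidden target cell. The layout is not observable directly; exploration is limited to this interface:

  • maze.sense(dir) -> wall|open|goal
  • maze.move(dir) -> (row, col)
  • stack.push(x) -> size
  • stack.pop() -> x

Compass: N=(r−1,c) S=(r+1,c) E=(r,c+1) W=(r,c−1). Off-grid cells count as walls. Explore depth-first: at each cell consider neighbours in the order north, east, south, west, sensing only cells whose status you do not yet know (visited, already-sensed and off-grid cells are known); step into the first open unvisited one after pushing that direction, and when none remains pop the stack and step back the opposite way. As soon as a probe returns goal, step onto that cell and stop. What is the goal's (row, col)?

~$ maze.sense north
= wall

~$ maze.sense east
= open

~$ stack.push east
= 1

~$ maze.move east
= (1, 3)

~$ maze.sense north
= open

~$ stack.push north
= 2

~$ maze.move north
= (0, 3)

~$ maze.sense east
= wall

~$ stack.pop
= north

~$ maze.move south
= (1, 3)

~$ maze.sense east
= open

~$ stack.push east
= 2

~$ maze.move east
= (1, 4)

~$ maze.sense south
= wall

~$ stack.pop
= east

~$ maze.move west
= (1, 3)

~$ maze.sense south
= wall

~$ stack.pop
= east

~$ maze.move west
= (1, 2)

~$ maze.sense south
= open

~$ stack.push south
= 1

~$ maze.move south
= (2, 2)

~$ maze.sense south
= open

~$ stack.push south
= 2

~$ maze.move south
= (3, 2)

~$ maze.sense east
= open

~$ stack.push east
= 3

~$ maze.move east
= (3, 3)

~$ maze.sense east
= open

~$ stack.push east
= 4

~$ maze.move east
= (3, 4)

~$ maze.sense south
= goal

~$ maze.move south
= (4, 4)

Answer: (4, 4)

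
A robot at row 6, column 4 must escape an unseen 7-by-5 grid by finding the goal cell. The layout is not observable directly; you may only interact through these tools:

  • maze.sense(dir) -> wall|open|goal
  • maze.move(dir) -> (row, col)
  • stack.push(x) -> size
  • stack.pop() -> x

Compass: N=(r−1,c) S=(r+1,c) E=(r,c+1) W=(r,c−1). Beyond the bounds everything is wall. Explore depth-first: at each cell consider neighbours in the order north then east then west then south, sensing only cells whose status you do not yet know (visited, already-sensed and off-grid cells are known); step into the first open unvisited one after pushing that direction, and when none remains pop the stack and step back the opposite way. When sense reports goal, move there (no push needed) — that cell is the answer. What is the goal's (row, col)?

% maze.sense dir→north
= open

% stack.push x→north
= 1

% maze.move dir→north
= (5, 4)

% maze.sense dir→north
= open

% stack.push x→north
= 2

% maze.move dir→north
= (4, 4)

% maze.sense dir→north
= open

% stack.push x→north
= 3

% maze.move dir→north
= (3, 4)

% maze.sense dir→north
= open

% stack.push x→north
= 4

% maze.move dir→north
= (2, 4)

% maze.sense dir→north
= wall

% maze.sense dir→west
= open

% stack.push x→west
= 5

% maze.move dir→west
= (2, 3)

% maze.sense dir→north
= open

% stack.push x→north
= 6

% maze.move dir→north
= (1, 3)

% maze.sense dir→north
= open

% stack.push x→north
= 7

% maze.move dir→north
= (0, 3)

% maze.sense dir→east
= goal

% maze.move dir→east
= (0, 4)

Answer: (0, 4)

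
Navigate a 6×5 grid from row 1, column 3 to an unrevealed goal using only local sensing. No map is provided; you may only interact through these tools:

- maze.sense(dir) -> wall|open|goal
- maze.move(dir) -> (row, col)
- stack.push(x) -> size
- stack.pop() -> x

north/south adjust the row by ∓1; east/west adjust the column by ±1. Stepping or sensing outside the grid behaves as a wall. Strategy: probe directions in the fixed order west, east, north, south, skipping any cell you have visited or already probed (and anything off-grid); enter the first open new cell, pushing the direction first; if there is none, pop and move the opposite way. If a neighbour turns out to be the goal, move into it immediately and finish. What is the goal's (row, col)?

$ maze.sense west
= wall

$ maze.sense east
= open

$ stack.push east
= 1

$ maze.move east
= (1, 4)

$ maze.sense north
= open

$ stack.push north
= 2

$ maze.move north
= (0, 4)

$ maze.sense west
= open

$ stack.push west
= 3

$ maze.move west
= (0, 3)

$ maze.sense west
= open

$ stack.push west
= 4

$ maze.move west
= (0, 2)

$ maze.sense west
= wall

$ stack.pop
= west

$ maze.move east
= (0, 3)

$ stack.pop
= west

$ maze.move east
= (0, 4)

$ stack.pop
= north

$ maze.move south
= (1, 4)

$ maze.sense south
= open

$ stack.push south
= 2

$ maze.move south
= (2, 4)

$ maze.sense west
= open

$ stack.push west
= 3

$ maze.move west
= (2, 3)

$ maze.sense west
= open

$ stack.push west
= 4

$ maze.move west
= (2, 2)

$ maze.sense west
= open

$ stack.push west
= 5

$ maze.move west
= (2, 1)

$ maze.sense west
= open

$ stack.push west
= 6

$ maze.move west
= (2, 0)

$ maze.sense north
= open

$ stack.push north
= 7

$ maze.move north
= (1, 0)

$ maze.sense east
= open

$ stack.push east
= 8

$ maze.move east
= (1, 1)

$ stack.pop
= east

$ maze.move west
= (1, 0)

$ maze.sense north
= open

$ stack.push north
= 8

$ maze.move north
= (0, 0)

$ stack.pop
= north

$ maze.move south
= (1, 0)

$ stack.pop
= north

$ maze.move south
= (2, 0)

$ maze.sense south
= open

$ stack.push south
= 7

$ maze.move south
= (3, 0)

$ maze.sense east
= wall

$ maze.sense south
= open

$ stack.push south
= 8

$ maze.move south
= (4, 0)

$ maze.sense east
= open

$ stack.push east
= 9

$ maze.move east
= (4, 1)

$ maze.sense east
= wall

$ maze.sense south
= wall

$ stack.pop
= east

$ maze.move west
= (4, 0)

$ maze.sense south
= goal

$ maze.move south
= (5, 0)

Answer: (5, 0)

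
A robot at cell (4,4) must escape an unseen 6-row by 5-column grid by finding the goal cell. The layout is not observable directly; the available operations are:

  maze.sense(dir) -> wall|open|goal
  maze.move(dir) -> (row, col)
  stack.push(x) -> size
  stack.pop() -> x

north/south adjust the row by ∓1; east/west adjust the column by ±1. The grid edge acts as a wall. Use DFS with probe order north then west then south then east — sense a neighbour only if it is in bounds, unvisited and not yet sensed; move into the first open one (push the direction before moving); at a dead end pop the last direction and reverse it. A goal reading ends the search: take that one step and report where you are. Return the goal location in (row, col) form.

Next I call maze.sense on north, giving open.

I run stack.push on north, and observe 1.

Now I run maze.move on north, and get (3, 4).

I use maze.sense on north, which returns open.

Calling stack.push on north, and get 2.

I call maze.move on north, which returns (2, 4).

I try maze.sense on north, and observe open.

I invoke stack.push on north, and observe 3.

I use maze.move on north, giving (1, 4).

I invoke maze.sense on north, and see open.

Using stack.push on north, — result: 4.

Using maze.move on north, and observe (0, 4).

I try maze.sense on west, — result: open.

I try stack.push on west, giving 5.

Invoking maze.move on west, and observe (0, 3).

Invoking maze.sense on west, which returns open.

Next I call stack.push on west, and see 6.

Next I call maze.move on west, — result: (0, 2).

I try maze.sense on west, giving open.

Calling stack.push on west, which returns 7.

Then maze.move on west, and get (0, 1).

I use maze.sense on west, and observe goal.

Then maze.move on west, giving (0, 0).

Answer: (0, 0)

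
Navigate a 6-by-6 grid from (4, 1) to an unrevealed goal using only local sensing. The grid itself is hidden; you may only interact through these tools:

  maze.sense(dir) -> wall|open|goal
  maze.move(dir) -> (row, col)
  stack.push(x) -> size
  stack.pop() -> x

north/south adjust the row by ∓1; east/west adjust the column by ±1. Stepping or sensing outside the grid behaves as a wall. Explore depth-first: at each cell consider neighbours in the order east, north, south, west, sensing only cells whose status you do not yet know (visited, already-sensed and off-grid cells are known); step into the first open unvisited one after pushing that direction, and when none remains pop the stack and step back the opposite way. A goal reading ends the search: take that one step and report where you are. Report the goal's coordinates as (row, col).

Do: sense[dir→east]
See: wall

Do: sense[dir→north]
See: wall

Do: sense[dir→south]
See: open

Do: push[x→south]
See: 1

Do: move[dir→south]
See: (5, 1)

Do: sense[dir→east]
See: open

Do: push[x→east]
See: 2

Do: move[dir→east]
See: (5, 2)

Do: sense[dir→east]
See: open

Do: push[x→east]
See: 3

Do: move[dir→east]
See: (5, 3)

Do: sense[dir→east]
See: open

Do: push[x→east]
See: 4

Do: move[dir→east]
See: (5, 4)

Do: sense[dir→east]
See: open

Do: push[x→east]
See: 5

Do: move[dir→east]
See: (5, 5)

Do: sense[dir→north]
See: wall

Do: pop[]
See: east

Do: move[dir→west]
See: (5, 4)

Do: sense[dir→north]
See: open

Do: push[x→north]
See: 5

Do: move[dir→north]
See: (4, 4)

Do: sense[dir→north]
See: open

Do: push[x→north]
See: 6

Do: move[dir→north]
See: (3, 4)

Do: sense[dir→east]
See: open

Do: push[x→east]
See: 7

Do: move[dir→east]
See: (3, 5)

Do: sense[dir→north]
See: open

Do: push[x→north]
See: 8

Do: move[dir→north]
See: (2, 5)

Do: sense[dir→north]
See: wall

Do: sense[dir→west]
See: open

Do: push[x→west]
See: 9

Do: move[dir→west]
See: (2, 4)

Do: sense[dir→north]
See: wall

Do: sense[dir→west]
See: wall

Do: pop[]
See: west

Do: move[dir→east]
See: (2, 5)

Do: pop[]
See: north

Do: move[dir→south]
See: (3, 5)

Do: pop[]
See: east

Do: move[dir→west]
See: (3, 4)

Do: sense[dir→west]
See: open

Do: push[x→west]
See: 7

Do: move[dir→west]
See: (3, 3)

Do: sense[dir→south]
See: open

Do: push[x→south]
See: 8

Do: move[dir→south]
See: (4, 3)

Do: pop[]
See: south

Do: move[dir→north]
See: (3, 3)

Do: sense[dir→west]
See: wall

Do: pop[]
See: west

Do: move[dir→east]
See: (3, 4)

Do: pop[]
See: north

Do: move[dir→south]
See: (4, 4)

Do: pop[]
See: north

Do: move[dir→south]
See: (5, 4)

Do: pop[]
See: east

Do: move[dir→west]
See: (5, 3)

Do: pop[]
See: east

Do: move[dir→west]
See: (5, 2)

Do: pop[]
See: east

Do: move[dir→west]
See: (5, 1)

Do: sense[dir→west]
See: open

Do: push[x→west]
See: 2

Do: move[dir→west]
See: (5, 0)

Do: sense[dir→north]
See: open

Do: push[x→north]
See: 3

Do: move[dir→north]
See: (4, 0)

Do: sense[dir→north]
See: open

Do: push[x→north]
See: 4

Do: move[dir→north]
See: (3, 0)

Do: sense[dir→north]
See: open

Do: push[x→north]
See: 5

Do: move[dir→north]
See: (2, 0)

Do: sense[dir→east]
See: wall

Do: sense[dir→north]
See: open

Do: push[x→north]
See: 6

Do: move[dir→north]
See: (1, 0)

Do: sense[dir→east]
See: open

Do: push[x→east]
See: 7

Do: move[dir→east]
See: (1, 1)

Do: sense[dir→east]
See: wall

Do: sense[dir→north]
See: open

Do: push[x→north]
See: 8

Do: move[dir→north]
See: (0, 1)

Do: sense[dir→east]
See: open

Do: push[x→east]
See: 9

Do: move[dir→east]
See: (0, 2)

Do: sense[dir→east]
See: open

Do: push[x→east]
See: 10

Do: move[dir→east]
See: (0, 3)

Do: sense[dir→east]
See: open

Do: push[x→east]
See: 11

Do: move[dir→east]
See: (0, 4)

Do: sense[dir→east]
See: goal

Do: move[dir→east]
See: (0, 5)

Answer: (0, 5)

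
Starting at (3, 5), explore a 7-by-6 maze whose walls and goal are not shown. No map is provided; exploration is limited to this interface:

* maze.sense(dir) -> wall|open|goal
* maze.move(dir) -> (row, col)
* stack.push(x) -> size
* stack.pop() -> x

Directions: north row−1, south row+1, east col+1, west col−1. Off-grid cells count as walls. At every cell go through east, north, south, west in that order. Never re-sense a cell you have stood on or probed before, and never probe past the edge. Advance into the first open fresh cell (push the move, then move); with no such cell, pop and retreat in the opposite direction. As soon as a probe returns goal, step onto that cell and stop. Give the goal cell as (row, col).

>>> maze.sense dir: north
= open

>>> stack.push x: north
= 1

>>> maze.move dir: north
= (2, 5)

>>> maze.sense dir: north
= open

>>> stack.push x: north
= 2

>>> maze.move dir: north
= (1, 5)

>>> maze.sense dir: north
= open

>>> stack.push x: north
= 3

>>> maze.move dir: north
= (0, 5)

>>> maze.sense dir: west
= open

>>> stack.push x: west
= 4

>>> maze.move dir: west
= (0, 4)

>>> maze.sense dir: south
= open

>>> stack.push x: south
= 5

>>> maze.move dir: south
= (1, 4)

>>> maze.sense dir: south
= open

>>> stack.push x: south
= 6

>>> maze.move dir: south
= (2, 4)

>>> maze.sense dir: south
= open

>>> stack.push x: south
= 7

>>> maze.move dir: south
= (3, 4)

>>> maze.sense dir: south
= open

>>> stack.push x: south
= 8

>>> maze.move dir: south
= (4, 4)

>>> maze.sense dir: east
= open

>>> stack.push x: east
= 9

>>> maze.move dir: east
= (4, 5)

>>> maze.sense dir: south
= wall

>>> stack.pop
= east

>>> maze.move dir: west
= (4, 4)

>>> maze.sense dir: south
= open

>>> stack.push x: south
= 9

>>> maze.move dir: south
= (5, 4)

>>> maze.sense dir: south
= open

>>> stack.push x: south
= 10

>>> maze.move dir: south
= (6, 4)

>>> maze.sense dir: east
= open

>>> stack.push x: east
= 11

>>> maze.move dir: east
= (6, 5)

>>> stack.pop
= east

>>> maze.move dir: west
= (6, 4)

>>> maze.sense dir: west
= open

>>> stack.push x: west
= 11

>>> maze.move dir: west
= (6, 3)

>>> maze.sense dir: north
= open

>>> stack.push x: north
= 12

>>> maze.move dir: north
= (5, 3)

>>> maze.sense dir: north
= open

>>> stack.push x: north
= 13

>>> maze.move dir: north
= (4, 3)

>>> maze.sense dir: north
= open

>>> stack.push x: north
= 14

>>> maze.move dir: north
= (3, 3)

>>> maze.sense dir: north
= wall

>>> maze.sense dir: west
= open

>>> stack.push x: west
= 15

>>> maze.move dir: west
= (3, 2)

>>> maze.sense dir: north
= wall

>>> maze.sense dir: south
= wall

>>> maze.sense dir: west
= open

>>> stack.push x: west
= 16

>>> maze.move dir: west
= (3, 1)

>>> maze.sense dir: north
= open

>>> stack.push x: north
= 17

>>> maze.move dir: north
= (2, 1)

>>> maze.sense dir: north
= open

>>> stack.push x: north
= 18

>>> maze.move dir: north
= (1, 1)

>>> maze.sense dir: east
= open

>>> stack.push x: east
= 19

>>> maze.move dir: east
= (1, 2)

>>> maze.sense dir: east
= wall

>>> maze.sense dir: north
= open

>>> stack.push x: north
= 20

>>> maze.move dir: north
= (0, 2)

>>> maze.sense dir: east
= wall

>>> maze.sense dir: west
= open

>>> stack.push x: west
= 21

>>> maze.move dir: west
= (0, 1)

>>> maze.sense dir: west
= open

>>> stack.push x: west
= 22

>>> maze.move dir: west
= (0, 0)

>>> maze.sense dir: south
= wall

>>> stack.pop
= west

>>> maze.move dir: east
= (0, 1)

>>> stack.pop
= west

>>> maze.move dir: east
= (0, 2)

>>> stack.pop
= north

>>> maze.move dir: south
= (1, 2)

>>> stack.pop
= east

>>> maze.move dir: west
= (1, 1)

>>> stack.pop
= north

>>> maze.move dir: south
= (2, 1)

>>> maze.sense dir: west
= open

>>> stack.push x: west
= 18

>>> maze.move dir: west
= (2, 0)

>>> maze.sense dir: south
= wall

>>> stack.pop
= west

>>> maze.move dir: east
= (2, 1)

>>> stack.pop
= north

>>> maze.move dir: south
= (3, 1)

>>> maze.sense dir: south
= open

>>> stack.push x: south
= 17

>>> maze.move dir: south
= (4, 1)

>>> maze.sense dir: south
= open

>>> stack.push x: south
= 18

>>> maze.move dir: south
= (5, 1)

>>> maze.sense dir: east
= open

>>> stack.push x: east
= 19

>>> maze.move dir: east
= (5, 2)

>>> maze.sense dir: south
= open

>>> stack.push x: south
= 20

>>> maze.move dir: south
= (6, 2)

>>> maze.sense dir: west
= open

>>> stack.push x: west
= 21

>>> maze.move dir: west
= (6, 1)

>>> maze.sense dir: west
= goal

>>> maze.move dir: west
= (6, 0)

Answer: (6, 0)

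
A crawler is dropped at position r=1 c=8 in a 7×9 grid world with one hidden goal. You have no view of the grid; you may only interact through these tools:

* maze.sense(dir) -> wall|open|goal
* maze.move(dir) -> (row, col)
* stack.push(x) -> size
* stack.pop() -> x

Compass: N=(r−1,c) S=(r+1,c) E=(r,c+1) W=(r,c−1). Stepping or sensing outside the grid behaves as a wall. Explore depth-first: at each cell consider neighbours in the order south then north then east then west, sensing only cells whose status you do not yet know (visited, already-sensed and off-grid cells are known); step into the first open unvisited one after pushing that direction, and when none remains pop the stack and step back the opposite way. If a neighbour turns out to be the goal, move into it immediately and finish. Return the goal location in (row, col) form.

==> sense(dir→south)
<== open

==> push(x→south)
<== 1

==> move(dir→south)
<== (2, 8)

==> sense(dir→south)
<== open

==> push(x→south)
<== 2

==> move(dir→south)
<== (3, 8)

==> sense(dir→south)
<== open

==> push(x→south)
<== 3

==> move(dir→south)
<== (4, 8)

==> sense(dir→south)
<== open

==> push(x→south)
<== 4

==> move(dir→south)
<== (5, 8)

==> sense(dir→south)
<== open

==> push(x→south)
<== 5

==> move(dir→south)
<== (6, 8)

==> sense(dir→west)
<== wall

==> pop()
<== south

==> move(dir→north)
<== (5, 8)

==> sense(dir→west)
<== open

==> push(x→west)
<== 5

==> move(dir→west)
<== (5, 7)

==> sense(dir→north)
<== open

==> push(x→north)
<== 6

==> move(dir→north)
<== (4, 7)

==> sense(dir→north)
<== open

==> push(x→north)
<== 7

==> move(dir→north)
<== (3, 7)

==> sense(dir→north)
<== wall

==> sense(dir→west)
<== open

==> push(x→west)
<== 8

==> move(dir→west)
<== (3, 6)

==> sense(dir→south)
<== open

==> push(x→south)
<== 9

==> move(dir→south)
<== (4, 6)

==> sense(dir→south)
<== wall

==> sense(dir→west)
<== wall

==> pop()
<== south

==> move(dir→north)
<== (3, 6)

==> sense(dir→north)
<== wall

==> sense(dir→west)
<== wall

==> pop()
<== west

==> move(dir→east)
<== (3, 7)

==> pop()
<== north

==> move(dir→south)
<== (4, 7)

==> pop()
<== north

==> move(dir→south)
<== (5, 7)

==> pop()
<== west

==> move(dir→east)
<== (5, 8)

==> pop()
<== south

==> move(dir→north)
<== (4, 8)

==> pop()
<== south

==> move(dir→north)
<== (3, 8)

==> pop()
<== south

==> move(dir→north)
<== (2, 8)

==> pop()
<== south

==> move(dir→north)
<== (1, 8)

==> sense(dir→north)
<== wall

==> sense(dir→west)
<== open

==> push(x→west)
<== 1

==> move(dir→west)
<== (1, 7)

==> sense(dir→north)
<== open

==> push(x→north)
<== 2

==> move(dir→north)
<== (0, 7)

==> sense(dir→west)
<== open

==> push(x→west)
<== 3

==> move(dir→west)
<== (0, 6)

==> sense(dir→south)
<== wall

==> sense(dir→west)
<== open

==> push(x→west)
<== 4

==> move(dir→west)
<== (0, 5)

==> sense(dir→south)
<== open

==> push(x→south)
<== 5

==> move(dir→south)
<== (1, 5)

==> sense(dir→south)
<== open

==> push(x→south)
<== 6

==> move(dir→south)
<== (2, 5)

==> sense(dir→west)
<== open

==> push(x→west)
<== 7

==> move(dir→west)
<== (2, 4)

==> sense(dir→south)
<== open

==> push(x→south)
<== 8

==> move(dir→south)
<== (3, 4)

==> sense(dir→south)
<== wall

==> sense(dir→west)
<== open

==> push(x→west)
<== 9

==> move(dir→west)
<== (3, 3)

==> sense(dir→south)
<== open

==> push(x→south)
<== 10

==> move(dir→south)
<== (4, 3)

==> sense(dir→south)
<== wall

==> sense(dir→west)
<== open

==> push(x→west)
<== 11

==> move(dir→west)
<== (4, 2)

==> sense(dir→south)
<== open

==> push(x→south)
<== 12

==> move(dir→south)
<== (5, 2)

==> sense(dir→south)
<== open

==> push(x→south)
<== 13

==> move(dir→south)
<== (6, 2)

==> sense(dir→east)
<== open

==> push(x→east)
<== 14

==> move(dir→east)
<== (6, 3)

==> sense(dir→east)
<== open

==> push(x→east)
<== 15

==> move(dir→east)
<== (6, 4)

==> sense(dir→north)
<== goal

==> move(dir→north)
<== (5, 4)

Answer: (5, 4)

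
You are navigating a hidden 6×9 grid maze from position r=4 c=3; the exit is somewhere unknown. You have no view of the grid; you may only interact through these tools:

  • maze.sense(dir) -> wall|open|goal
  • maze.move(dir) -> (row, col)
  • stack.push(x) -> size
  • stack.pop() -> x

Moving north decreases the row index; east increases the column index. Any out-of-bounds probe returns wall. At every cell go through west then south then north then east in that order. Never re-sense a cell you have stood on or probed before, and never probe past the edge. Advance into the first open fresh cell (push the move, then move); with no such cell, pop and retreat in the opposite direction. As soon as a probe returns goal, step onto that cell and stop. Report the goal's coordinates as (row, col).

Calling maze.sense on west, — result: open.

Invoking stack.push on west, — result: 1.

I invoke maze.move on west, → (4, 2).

I use maze.sense on west, which returns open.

I try stack.push on west, yielding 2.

Now I run maze.move on west, : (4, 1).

I try maze.sense on west, giving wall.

I call maze.sense on south, : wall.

Using maze.sense on north, which returns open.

Calling stack.push on north, and see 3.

I use maze.move on north, giving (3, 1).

I try maze.sense on west, and see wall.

Next I call maze.sense on north, which returns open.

I call stack.push on north, yielding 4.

I invoke maze.move on north, yielding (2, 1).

Next I call maze.sense on west, : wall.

Now I run maze.sense on north, and see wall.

I call maze.sense on east, yielding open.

I invoke stack.push on east, which returns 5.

I run maze.move on east, which returns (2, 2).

I run maze.sense on south, and observe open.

I try stack.push on south, and get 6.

I invoke maze.move on south, which returns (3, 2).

Now I run maze.sense on east, → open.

Calling stack.push on east, : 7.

Calling maze.move on east, which returns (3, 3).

Now I run maze.sense on north, which returns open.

I invoke stack.push on north, which returns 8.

Using maze.move on north, → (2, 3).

I run maze.sense on north, and get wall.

I try maze.sense on east, giving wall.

Next I call stack.pop(), : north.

Invoking maze.move on south, and get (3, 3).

Next I call maze.sense on east, — result: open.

Next I call stack.push on east, — result: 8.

Using maze.move on east, and get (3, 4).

Next I call maze.sense on south, and see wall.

Next I call maze.sense on east, yielding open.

Using stack.push on east, which returns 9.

Calling maze.move on east, which returns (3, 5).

I run maze.sense on south, and observe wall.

I run maze.sense on north, and observe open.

Then stack.push on north, yielding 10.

Then maze.move on north, — result: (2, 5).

Now I run maze.sense on north, : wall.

I use maze.sense on east, and see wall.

Invoking stack.pop, — result: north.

Next I call maze.move on south, and see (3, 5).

Calling maze.sense on east, — result: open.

Using stack.push on east, → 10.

I run maze.move on east, and see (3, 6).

I use maze.sense on south, and observe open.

I try stack.push on south, → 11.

Then maze.move on south, → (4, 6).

Now I run maze.sense on south, which returns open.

I run stack.push on south, yielding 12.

Then maze.move on south, giving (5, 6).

Invoking maze.sense on west, → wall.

I try maze.sense on east, giving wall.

Calling stack.pop, — result: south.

I call maze.move on north, — result: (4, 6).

I call maze.sense on east, and see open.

I use stack.push on east, giving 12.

Invoking maze.move on east, giving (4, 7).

I run maze.sense on north, and get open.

I try stack.push on north, yielding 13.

Then maze.move on north, giving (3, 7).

Using maze.sense on north, and get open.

I run stack.push on north, — result: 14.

Calling maze.move on north, — result: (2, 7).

Then maze.sense on north, giving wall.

Now I run maze.sense on east, and get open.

I invoke stack.push on east, which returns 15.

Next I call maze.move on east, — result: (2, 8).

I run maze.sense on south, : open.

Using stack.push on south, which returns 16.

I run maze.move on south, yielding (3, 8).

Calling maze.sense on south, and get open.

Invoking stack.push on south, yielding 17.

Invoking maze.move on south, which returns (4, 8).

I try maze.sense on south, → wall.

Next I call stack.pop(), — result: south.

I call maze.move on north, and see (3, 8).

Invoking stack.pop, giving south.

Invoking maze.move on north, and see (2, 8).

I run maze.sense on north, : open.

Then stack.push on north, and observe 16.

I call maze.move on north, giving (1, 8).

Then maze.sense on north, yielding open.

I run stack.push on north, : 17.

Calling maze.move on north, giving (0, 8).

Next I call maze.sense on west, and get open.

I call stack.push on west, yielding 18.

Using maze.move on west, and get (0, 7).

Then maze.sense on west, and see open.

I run stack.push on west, — result: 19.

Using maze.move on west, → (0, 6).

I call maze.sense on west, giving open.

I invoke stack.push on west, — result: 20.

Next I call maze.move on west, → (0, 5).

Calling maze.sense on west, : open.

I run stack.push on west, → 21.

I invoke maze.move on west, and observe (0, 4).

I invoke maze.sense on west, and see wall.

Then maze.sense on south, : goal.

I invoke maze.move on south, yielding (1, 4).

Answer: (1, 4)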